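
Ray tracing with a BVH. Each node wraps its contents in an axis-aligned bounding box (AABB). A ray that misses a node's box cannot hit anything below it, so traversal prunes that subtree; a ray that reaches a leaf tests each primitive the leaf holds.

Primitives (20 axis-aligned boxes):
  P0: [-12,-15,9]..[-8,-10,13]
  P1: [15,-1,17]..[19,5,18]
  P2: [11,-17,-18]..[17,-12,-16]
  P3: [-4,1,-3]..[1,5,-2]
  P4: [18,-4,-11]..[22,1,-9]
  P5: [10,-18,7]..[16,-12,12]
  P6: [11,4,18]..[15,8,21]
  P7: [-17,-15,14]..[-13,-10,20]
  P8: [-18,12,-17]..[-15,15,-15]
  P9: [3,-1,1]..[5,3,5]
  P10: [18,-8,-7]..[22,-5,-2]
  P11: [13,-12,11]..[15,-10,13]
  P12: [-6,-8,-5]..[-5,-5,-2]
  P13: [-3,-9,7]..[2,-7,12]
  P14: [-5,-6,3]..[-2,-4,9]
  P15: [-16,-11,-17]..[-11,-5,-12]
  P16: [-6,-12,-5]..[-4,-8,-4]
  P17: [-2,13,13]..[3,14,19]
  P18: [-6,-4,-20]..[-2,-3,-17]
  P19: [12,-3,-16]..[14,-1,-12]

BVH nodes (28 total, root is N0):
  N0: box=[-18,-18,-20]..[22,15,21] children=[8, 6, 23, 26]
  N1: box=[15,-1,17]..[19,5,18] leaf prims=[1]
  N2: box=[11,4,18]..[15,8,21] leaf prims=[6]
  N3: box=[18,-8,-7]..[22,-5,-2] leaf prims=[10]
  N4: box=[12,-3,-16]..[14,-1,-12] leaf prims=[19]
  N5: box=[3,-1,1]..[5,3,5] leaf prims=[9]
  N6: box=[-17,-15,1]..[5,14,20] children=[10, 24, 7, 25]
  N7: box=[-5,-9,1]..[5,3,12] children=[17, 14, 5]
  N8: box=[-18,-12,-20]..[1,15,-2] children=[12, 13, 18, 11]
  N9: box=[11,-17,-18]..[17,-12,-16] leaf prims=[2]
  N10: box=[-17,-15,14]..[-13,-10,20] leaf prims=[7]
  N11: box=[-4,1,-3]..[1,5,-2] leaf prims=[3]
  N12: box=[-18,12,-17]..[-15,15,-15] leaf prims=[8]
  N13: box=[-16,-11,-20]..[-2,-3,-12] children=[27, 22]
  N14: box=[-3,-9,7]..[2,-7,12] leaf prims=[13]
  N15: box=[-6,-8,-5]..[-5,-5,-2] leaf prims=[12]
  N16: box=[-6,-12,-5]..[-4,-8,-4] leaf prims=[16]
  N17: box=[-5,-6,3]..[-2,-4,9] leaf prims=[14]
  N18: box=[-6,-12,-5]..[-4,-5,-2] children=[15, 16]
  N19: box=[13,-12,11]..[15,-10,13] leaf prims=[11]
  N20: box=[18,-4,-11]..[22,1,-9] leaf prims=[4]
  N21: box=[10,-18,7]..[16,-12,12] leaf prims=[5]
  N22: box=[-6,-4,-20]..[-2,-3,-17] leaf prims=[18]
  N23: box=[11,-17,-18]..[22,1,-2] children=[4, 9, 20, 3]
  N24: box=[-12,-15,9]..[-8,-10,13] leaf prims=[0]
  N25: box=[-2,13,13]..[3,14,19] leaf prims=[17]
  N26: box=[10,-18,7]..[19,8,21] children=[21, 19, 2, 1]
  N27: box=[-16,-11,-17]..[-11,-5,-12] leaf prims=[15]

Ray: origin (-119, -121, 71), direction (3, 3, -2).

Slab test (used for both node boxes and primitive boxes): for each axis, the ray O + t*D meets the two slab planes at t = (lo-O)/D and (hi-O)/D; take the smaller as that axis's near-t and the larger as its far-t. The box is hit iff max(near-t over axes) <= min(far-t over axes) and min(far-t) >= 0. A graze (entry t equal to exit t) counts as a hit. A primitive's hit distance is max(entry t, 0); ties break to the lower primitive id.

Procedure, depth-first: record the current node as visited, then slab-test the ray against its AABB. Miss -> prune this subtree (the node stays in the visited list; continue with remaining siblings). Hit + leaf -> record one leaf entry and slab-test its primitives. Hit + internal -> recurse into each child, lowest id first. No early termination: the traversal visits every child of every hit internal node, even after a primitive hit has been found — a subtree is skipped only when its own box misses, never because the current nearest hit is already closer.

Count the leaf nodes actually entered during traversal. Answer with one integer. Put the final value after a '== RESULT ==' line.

Traverse from the root:
N0 x:[101/3,47] y:[103/3,136/3] z:[25,91/2] -> hit [103/3,136/3], descend [6, 8, 23, 26]
  N6 x:[34,124/3] y:[106/3,45] z:[51/2,35] -> miss, prune
  N8 x:[101/3,40] y:[109/3,136/3] z:[73/2,91/2] -> hit [73/2,40], descend [11, 12, 13, 18]
    N11 x:[115/3,40] y:[122/3,42] z:[73/2,37] -> miss, prune
    N12 x:[101/3,104/3] y:[133/3,136/3] z:[43,44] -> miss, prune
    N13 x:[103/3,39] y:[110/3,118/3] z:[83/2,91/2] -> miss, prune
    N18 x:[113/3,115/3] y:[109/3,116/3] z:[73/2,38] -> hit [113/3,38], descend [15, 16]
      N15 x:[113/3,38] y:[113/3,116/3] z:[73/2,38] -> hit [113/3,38] leaf, test {P12@t=113/3}
      N16 x:[113/3,115/3] y:[109/3,113/3] z:[75/2,38] -> hit [113/3,113/3] leaf, test {P16@t=113/3}
  N23 x:[130/3,47] y:[104/3,122/3] z:[73/2,89/2] -> miss, prune
  N26 x:[43,46] y:[103/3,43] z:[25,32] -> miss, prune

Visited [0, 6, 8, 11, 12, 13, 18, 15, 16, 23, 26]. Tests: 11 box, 2 leaf. Nearest: P12.

== RESULT ==
2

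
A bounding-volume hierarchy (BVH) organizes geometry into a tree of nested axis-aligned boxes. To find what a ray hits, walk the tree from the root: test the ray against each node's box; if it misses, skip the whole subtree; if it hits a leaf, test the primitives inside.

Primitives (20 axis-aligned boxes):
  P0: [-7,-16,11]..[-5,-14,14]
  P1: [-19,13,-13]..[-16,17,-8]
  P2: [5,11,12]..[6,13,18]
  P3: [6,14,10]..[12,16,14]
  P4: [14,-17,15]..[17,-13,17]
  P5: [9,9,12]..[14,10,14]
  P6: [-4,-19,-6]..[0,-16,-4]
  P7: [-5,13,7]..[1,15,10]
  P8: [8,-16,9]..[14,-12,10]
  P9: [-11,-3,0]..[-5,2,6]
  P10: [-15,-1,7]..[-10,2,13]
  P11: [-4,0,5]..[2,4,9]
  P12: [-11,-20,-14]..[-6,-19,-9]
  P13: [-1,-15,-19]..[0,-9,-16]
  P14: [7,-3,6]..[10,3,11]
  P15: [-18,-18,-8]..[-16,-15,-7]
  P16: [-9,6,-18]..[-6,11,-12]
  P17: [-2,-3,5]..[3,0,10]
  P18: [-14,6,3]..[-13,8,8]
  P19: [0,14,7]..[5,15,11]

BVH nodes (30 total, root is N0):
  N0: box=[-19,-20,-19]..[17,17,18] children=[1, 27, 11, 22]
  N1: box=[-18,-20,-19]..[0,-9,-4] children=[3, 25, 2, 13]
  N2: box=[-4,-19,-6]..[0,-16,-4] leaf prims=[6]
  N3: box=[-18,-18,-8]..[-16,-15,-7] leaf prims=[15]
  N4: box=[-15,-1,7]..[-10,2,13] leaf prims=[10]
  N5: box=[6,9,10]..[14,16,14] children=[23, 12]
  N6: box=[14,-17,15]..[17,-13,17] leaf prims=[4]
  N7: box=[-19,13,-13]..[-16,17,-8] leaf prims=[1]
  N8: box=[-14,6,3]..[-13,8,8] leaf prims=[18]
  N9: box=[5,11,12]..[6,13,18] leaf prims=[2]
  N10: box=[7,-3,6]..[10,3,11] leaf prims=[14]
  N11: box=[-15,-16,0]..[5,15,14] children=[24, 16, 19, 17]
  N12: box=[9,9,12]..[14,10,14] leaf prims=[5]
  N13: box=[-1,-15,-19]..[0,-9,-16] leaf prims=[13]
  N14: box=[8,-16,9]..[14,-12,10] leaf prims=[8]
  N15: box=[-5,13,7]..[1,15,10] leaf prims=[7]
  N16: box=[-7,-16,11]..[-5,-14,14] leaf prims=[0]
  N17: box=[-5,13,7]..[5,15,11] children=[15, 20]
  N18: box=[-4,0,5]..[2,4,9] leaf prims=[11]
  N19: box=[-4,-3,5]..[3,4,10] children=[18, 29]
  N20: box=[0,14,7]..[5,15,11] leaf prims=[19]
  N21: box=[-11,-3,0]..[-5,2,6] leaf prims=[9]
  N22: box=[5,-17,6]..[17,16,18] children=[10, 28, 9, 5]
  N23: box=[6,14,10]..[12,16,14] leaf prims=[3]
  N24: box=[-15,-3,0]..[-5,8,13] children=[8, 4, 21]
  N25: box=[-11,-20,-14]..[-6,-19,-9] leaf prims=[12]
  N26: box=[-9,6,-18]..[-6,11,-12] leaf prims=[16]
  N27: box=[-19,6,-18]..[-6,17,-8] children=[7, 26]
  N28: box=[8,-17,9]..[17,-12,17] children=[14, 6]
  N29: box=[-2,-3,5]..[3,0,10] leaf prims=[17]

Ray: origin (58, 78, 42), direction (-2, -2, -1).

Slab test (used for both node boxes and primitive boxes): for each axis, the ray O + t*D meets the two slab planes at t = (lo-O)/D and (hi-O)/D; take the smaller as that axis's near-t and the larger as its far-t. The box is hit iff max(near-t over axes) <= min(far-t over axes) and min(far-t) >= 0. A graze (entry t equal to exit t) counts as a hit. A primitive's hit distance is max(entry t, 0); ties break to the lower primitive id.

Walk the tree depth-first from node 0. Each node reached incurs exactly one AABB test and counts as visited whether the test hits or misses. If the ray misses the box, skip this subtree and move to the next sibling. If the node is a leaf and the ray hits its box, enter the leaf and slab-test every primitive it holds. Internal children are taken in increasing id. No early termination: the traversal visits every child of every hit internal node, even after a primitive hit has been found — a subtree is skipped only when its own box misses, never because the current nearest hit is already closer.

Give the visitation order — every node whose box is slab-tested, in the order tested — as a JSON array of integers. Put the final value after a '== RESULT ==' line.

Trace the traversal:
N0 x:[41/2,77/2] y:[61/2,49] z:[24,61] -> hit [61/2,77/2], descend [1, 11, 22, 27]
  N1 x:[29,38] y:[87/2,49] z:[46,61] -> miss, prune
  N11 x:[53/2,73/2] y:[63/2,47] z:[28,42] -> hit [63/2,73/2], descend [16, 17, 19, 24]
    N16 x:[63/2,65/2] y:[46,47] z:[28,31] -> miss, prune
    N17 x:[53/2,63/2] y:[63/2,65/2] z:[31,35] -> hit [63/2,63/2], descend [15, 20]
      N15 x:[57/2,63/2] y:[63/2,65/2] z:[32,35] -> miss, prune
      N20 x:[53/2,29] y:[63/2,32] z:[31,35] -> miss, prune
    N19 x:[55/2,31] y:[37,81/2] z:[32,37] -> miss, prune
    N24 x:[63/2,73/2] y:[35,81/2] z:[29,42] -> hit [35,73/2], descend [4, 8, 21]
      N4 x:[34,73/2] y:[38,79/2] z:[29,35] -> miss, prune
      N8 x:[71/2,36] y:[35,36] z:[34,39] -> hit [71/2,36] leaf, test {P18@t=71/2}
      N21 x:[63/2,69/2] y:[38,81/2] z:[36,42] -> miss, prune
  N22 x:[41/2,53/2] y:[31,95/2] z:[24,36] -> miss, prune
  N27 x:[32,77/2] y:[61/2,36] z:[50,60] -> miss, prune

Summary -> nodes [0, 1, 11, 16, 17, 15, 20, 19, 24, 4, 8, 21, 22, 27]; box-tests=14; leaf-entries=1; first=P18

== RESULT ==
[0, 1, 11, 16, 17, 15, 20, 19, 24, 4, 8, 21, 22, 27]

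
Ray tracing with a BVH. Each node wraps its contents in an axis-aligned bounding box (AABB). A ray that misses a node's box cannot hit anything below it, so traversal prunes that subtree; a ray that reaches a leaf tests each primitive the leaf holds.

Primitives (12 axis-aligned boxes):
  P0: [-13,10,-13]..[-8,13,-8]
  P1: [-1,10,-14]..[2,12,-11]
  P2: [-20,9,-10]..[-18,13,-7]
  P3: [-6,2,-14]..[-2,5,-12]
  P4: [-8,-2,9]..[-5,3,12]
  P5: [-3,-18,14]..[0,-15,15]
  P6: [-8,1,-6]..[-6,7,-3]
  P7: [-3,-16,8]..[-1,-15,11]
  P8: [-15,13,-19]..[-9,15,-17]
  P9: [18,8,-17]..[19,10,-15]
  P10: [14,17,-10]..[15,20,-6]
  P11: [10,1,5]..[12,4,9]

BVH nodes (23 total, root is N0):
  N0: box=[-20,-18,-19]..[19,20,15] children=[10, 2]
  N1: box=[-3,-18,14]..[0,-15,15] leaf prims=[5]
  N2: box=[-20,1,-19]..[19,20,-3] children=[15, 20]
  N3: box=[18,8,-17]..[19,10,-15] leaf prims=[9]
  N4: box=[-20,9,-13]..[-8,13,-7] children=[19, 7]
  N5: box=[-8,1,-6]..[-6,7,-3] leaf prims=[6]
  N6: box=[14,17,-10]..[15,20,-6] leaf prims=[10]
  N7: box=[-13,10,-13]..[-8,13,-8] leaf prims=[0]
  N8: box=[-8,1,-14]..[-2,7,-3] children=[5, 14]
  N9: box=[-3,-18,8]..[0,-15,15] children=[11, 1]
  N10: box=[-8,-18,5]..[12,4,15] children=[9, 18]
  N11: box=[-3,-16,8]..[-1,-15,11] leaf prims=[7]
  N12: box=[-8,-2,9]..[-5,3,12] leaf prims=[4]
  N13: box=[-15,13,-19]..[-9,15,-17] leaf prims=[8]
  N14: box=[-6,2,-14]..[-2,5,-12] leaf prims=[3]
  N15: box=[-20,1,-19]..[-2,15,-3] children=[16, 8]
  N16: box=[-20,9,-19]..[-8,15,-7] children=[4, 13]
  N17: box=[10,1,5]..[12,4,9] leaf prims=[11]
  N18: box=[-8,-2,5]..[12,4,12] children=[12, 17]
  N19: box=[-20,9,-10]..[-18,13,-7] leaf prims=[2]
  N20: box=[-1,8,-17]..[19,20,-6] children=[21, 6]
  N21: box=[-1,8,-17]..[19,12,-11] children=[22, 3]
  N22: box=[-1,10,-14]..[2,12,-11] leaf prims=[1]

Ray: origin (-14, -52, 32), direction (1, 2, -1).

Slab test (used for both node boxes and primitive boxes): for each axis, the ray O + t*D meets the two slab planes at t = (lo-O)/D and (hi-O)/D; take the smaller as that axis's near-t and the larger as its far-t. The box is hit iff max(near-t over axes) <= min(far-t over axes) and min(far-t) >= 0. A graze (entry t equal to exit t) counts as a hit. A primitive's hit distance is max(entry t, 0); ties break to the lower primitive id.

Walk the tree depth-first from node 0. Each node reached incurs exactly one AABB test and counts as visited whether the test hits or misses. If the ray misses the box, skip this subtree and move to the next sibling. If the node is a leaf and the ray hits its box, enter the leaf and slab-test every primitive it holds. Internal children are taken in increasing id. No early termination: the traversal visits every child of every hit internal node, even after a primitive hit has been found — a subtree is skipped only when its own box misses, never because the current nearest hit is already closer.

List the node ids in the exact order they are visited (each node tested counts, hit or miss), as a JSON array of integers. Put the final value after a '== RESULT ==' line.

Walk:
N0 x:[-6,33] y:[17,36] z:[17,51] -> hit [17,33], descend [2, 10]
  N2 x:[-6,33] y:[53/2,36] z:[35,51] -> miss, prune
  N10 x:[6,26] y:[17,28] z:[17,27] -> hit [17,26], descend [9, 18]
    N9 x:[11,14] y:[17,37/2] z:[17,24] -> miss, prune
    N18 x:[6,26] y:[25,28] z:[20,27] -> hit [25,26], descend [12, 17]
      N12 x:[6,9] y:[25,55/2] z:[20,23] -> miss, prune
      N17 x:[24,26] y:[53/2,28] z:[23,27] -> miss, prune

7 AABB tests over nodes [0, 2, 10, 9, 18, 12, 17]; 0 leaves entered; closest miss.

== RESULT ==
[0, 2, 10, 9, 18, 12, 17]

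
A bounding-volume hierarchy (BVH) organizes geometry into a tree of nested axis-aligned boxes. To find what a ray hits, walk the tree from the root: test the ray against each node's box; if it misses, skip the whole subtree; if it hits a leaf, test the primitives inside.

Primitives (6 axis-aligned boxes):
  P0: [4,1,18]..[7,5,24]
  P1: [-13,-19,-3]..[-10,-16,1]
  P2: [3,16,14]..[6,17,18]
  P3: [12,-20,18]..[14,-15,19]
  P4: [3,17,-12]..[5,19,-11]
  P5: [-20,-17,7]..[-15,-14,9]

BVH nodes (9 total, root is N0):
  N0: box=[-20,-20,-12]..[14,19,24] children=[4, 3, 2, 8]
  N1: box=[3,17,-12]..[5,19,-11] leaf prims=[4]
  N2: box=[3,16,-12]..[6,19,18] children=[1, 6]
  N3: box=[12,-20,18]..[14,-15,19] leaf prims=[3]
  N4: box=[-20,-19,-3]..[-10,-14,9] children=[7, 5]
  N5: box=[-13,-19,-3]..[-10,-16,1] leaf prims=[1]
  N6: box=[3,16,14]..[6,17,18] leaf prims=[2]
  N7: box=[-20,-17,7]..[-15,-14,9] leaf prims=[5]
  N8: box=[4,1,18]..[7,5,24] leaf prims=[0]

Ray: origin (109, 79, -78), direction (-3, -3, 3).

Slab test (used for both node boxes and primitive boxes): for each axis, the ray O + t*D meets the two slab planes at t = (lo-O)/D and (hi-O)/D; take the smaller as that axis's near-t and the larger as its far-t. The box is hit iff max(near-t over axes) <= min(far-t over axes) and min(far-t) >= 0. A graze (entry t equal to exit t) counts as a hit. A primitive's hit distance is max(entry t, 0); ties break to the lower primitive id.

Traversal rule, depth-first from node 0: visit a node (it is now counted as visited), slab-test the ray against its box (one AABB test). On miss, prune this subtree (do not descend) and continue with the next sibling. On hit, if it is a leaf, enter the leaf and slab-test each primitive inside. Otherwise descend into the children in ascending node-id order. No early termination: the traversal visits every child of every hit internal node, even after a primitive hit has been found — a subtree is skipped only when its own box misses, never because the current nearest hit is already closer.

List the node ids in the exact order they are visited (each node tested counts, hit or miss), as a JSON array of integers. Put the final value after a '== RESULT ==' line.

Walk:
N0 x:[95/3,43] y:[20,33] z:[22,34] -> hit [95/3,33], descend [2, 3, 4, 8]
  N2 x:[103/3,106/3] y:[20,21] z:[22,32] -> miss, prune
  N3 x:[95/3,97/3] y:[94/3,33] z:[32,97/3] -> hit [32,97/3] leaf, test {P3@t=32}
  N4 x:[119/3,43] y:[31,98/3] z:[25,29] -> miss, prune
  N8 x:[34,35] y:[74/3,26] z:[32,34] -> miss, prune

Visited [0, 2, 3, 4, 8]. Tests: 5 box, 1 leaf. Nearest: P3.

== RESULT ==
[0, 2, 3, 4, 8]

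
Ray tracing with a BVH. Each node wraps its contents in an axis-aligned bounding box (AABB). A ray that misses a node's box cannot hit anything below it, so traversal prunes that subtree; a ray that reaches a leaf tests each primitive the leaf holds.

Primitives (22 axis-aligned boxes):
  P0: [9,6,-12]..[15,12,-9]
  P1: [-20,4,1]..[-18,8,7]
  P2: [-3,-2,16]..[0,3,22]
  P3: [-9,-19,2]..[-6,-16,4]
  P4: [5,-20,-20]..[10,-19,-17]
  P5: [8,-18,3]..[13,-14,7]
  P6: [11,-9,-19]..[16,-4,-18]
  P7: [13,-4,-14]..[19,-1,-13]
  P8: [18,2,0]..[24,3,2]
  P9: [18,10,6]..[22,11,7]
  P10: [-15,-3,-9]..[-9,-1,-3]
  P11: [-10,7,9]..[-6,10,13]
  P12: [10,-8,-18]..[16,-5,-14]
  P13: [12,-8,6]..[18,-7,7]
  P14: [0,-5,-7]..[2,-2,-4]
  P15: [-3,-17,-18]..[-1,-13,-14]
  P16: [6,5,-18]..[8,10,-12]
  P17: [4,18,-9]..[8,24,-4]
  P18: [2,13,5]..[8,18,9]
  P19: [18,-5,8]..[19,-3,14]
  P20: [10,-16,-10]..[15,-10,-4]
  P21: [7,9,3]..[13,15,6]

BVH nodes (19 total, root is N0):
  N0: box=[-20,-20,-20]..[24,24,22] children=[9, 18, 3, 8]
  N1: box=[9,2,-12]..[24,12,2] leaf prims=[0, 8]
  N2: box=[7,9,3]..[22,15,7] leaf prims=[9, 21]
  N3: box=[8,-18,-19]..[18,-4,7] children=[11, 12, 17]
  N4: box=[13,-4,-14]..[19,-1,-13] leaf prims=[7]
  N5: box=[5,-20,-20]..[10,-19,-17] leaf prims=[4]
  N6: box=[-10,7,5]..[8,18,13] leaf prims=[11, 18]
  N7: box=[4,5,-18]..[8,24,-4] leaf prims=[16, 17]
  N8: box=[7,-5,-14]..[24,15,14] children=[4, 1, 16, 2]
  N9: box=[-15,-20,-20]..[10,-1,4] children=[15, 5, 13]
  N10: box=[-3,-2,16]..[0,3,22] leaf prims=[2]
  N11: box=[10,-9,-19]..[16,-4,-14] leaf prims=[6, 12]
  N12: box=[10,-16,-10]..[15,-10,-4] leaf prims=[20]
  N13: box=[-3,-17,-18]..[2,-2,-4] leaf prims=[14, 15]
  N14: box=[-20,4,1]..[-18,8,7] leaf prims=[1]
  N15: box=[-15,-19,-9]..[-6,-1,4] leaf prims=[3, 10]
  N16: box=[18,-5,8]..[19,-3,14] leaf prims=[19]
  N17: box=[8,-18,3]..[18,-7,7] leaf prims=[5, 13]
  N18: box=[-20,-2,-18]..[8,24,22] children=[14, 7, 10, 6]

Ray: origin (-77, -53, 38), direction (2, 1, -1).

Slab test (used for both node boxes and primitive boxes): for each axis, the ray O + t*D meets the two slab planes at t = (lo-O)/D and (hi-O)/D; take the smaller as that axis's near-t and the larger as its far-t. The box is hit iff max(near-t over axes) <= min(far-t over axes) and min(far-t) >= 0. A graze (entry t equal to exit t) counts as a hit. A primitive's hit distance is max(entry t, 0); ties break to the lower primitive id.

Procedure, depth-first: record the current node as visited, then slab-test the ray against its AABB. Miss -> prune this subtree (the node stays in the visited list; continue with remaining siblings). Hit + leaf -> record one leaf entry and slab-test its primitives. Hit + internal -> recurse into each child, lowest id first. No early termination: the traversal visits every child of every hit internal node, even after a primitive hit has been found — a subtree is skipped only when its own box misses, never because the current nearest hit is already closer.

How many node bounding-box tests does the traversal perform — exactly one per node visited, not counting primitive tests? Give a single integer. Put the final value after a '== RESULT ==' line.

Trace the traversal:
N0 x:[57/2,101/2] y:[33,77] z:[16,58] -> hit [33,101/2], descend [3, 8, 9, 18]
  N3 x:[85/2,95/2] y:[35,49] z:[31,57] -> hit [85/2,95/2], descend [11, 12, 17]
    N11 x:[87/2,93/2] y:[44,49] z:[52,57] -> miss, prune
    N12 x:[87/2,46] y:[37,43] z:[42,48] -> miss, prune
    N17 x:[85/2,95/2] y:[35,46] z:[31,35] -> miss, prune
  N8 x:[42,101/2] y:[48,68] z:[24,52] -> hit [48,101/2], descend [1, 2, 4, 16]
    N1 x:[43,101/2] y:[55,65] z:[36,50] -> miss, prune
    N2 x:[42,99/2] y:[62,68] z:[31,35] -> miss, prune
    N4 x:[45,48] y:[49,52] z:[51,52] -> miss, prune
    N16 x:[95/2,48] y:[48,50] z:[24,30] -> miss, prune
  N9 x:[31,87/2] y:[33,52] z:[34,58] -> hit [34,87/2], descend [5, 13, 15]
    N5 x:[41,87/2] y:[33,34] z:[55,58] -> miss, prune
    N13 x:[37,79/2] y:[36,51] z:[42,56] -> miss, prune
    N15 x:[31,71/2] y:[34,52] z:[34,47] -> hit [34,71/2] leaf, test {P3@t=34, P10(miss)}
  N18 x:[57/2,85/2] y:[51,77] z:[16,56] -> miss, prune

Summary -> nodes [0, 3, 11, 12, 17, 8, 1, 2, 4, 16, 9, 5, 13, 15, 18]; box-tests=15; leaf-entries=1; first=P3

== RESULT ==
15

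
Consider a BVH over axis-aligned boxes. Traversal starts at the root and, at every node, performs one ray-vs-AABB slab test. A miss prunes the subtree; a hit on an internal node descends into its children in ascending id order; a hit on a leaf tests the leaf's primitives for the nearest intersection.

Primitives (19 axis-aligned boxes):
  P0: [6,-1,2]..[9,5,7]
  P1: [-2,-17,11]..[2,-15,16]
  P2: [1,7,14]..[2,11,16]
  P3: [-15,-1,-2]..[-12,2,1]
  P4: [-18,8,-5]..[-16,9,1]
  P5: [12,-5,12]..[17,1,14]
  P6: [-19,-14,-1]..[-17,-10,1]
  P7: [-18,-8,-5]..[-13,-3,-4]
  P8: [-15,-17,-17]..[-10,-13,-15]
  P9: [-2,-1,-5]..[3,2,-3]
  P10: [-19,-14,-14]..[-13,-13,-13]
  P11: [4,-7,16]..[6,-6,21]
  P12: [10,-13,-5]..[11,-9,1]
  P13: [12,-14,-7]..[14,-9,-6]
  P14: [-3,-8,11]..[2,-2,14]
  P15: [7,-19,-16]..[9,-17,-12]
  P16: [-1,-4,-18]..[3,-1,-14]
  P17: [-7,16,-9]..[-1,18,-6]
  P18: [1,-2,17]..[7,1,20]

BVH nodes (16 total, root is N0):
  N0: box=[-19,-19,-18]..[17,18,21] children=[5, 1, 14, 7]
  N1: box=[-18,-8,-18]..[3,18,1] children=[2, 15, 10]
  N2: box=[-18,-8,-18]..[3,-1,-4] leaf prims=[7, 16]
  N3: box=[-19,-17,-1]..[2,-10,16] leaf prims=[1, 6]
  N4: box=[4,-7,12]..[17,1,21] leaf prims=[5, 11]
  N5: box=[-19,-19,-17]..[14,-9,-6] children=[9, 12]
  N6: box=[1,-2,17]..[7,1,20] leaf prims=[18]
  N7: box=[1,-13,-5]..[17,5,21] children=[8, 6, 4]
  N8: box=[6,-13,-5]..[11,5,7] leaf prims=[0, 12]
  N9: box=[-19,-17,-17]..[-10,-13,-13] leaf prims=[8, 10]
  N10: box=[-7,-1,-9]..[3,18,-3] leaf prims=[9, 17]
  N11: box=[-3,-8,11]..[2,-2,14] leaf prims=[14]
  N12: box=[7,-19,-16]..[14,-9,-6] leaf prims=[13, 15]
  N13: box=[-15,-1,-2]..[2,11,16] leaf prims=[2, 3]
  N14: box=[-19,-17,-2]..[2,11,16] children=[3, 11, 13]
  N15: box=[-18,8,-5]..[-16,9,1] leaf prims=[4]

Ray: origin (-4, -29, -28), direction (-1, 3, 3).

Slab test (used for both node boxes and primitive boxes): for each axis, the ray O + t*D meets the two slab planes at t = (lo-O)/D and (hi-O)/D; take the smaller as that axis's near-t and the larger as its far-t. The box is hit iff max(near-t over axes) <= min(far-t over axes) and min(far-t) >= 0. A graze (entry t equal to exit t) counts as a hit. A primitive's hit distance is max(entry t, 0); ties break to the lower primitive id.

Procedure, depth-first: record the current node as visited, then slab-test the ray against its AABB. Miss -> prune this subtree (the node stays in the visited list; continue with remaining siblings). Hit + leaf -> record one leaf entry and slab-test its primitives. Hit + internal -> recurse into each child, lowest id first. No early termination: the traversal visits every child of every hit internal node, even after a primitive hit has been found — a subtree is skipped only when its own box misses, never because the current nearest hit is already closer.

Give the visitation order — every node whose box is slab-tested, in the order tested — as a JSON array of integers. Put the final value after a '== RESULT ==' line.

Traverse from the root:
N0 x:[-21,15] y:[10/3,47/3] z:[10/3,49/3] -> hit [10/3,15], descend [1, 5, 7, 14]
  N1 x:[-7,14] y:[7,47/3] z:[10/3,29/3] -> hit [7,29/3], descend [2, 10, 15]
    N2 x:[-7,14] y:[7,28/3] z:[10/3,8] -> hit [7,8] leaf, test {P7(miss), P16(miss)}
    N10 x:[-7,3] y:[28/3,47/3] z:[19/3,25/3] -> miss, prune
    N15 x:[12,14] y:[37/3,38/3] z:[23/3,29/3] -> miss, prune
  N5 x:[-18,15] y:[10/3,20/3] z:[11/3,22/3] -> hit [11/3,20/3], descend [9, 12]
    N9 x:[6,15] y:[4,16/3] z:[11/3,5] -> miss, prune
    N12 x:[-18,-11] y:[10/3,20/3] z:[4,22/3] -> miss, prune
  N7 x:[-21,-5] y:[16/3,34/3] z:[23/3,49/3] -> miss, prune
  N14 x:[-6,15] y:[4,40/3] z:[26/3,44/3] -> hit [26/3,40/3], descend [3, 11, 13]
    N3 x:[-6,15] y:[4,19/3] z:[9,44/3] -> miss, prune
    N11 x:[-6,-1] y:[7,9] z:[13,14] -> miss, prune
    N13 x:[-6,11] y:[28/3,40/3] z:[26/3,44/3] -> hit [28/3,11] leaf, test {P2(miss), P3@t=28/3}

Visited [0, 1, 2, 10, 15, 5, 9, 12, 7, 14, 3, 11, 13]. Tests: 13 box, 2 leaf. Nearest: P3.

== RESULT ==
[0, 1, 2, 10, 15, 5, 9, 12, 7, 14, 3, 11, 13]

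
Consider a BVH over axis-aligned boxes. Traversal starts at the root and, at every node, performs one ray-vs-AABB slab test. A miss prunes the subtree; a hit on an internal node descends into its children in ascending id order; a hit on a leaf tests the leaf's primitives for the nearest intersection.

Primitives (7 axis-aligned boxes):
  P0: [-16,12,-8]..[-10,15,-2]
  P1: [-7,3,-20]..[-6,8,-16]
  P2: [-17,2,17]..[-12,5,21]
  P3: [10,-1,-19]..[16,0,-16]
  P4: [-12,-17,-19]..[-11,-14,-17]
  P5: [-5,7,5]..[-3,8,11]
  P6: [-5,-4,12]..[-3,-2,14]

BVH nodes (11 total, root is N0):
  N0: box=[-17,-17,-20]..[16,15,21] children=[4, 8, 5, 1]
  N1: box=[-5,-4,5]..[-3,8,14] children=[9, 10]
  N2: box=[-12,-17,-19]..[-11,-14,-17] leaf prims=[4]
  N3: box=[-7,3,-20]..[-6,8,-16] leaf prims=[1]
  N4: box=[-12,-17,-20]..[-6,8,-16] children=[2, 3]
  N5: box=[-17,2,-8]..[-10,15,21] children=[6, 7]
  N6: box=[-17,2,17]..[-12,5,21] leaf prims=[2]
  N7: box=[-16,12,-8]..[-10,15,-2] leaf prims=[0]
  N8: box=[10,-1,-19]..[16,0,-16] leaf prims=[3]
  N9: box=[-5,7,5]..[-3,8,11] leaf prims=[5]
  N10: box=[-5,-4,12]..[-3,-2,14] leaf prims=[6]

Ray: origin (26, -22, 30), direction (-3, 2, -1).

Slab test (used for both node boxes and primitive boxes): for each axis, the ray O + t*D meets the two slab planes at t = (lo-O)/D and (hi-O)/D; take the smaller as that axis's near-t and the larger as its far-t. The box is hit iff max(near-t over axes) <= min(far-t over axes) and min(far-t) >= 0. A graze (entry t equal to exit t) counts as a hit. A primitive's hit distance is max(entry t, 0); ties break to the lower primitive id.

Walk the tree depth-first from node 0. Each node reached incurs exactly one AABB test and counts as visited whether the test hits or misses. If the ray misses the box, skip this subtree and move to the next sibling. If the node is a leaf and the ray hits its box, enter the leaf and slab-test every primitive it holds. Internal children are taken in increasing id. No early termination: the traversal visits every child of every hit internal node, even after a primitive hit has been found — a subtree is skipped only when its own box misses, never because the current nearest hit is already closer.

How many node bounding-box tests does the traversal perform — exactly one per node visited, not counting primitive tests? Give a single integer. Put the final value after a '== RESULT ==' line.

Trace the traversal:
N0 x:[10/3,43/3] y:[5/2,37/2] z:[9,50] -> hit [9,43/3], descend [1, 4, 5, 8]
  N1 x:[29/3,31/3] y:[9,15] z:[16,25] -> miss, prune
  N4 x:[32/3,38/3] y:[5/2,15] z:[46,50] -> miss, prune
  N5 x:[12,43/3] y:[12,37/2] z:[9,38] -> hit [12,43/3], descend [6, 7]
    N6 x:[38/3,43/3] y:[12,27/2] z:[9,13] -> hit [38/3,13] leaf, test {P2@t=38/3}
    N7 x:[12,14] y:[17,37/2] z:[32,38] -> miss, prune
  N8 x:[10/3,16/3] y:[21/2,11] z:[46,49] -> miss, prune

Visited [0, 1, 4, 5, 6, 7, 8]. Tests: 7 box, 1 leaf. Nearest: P2.

== RESULT ==
7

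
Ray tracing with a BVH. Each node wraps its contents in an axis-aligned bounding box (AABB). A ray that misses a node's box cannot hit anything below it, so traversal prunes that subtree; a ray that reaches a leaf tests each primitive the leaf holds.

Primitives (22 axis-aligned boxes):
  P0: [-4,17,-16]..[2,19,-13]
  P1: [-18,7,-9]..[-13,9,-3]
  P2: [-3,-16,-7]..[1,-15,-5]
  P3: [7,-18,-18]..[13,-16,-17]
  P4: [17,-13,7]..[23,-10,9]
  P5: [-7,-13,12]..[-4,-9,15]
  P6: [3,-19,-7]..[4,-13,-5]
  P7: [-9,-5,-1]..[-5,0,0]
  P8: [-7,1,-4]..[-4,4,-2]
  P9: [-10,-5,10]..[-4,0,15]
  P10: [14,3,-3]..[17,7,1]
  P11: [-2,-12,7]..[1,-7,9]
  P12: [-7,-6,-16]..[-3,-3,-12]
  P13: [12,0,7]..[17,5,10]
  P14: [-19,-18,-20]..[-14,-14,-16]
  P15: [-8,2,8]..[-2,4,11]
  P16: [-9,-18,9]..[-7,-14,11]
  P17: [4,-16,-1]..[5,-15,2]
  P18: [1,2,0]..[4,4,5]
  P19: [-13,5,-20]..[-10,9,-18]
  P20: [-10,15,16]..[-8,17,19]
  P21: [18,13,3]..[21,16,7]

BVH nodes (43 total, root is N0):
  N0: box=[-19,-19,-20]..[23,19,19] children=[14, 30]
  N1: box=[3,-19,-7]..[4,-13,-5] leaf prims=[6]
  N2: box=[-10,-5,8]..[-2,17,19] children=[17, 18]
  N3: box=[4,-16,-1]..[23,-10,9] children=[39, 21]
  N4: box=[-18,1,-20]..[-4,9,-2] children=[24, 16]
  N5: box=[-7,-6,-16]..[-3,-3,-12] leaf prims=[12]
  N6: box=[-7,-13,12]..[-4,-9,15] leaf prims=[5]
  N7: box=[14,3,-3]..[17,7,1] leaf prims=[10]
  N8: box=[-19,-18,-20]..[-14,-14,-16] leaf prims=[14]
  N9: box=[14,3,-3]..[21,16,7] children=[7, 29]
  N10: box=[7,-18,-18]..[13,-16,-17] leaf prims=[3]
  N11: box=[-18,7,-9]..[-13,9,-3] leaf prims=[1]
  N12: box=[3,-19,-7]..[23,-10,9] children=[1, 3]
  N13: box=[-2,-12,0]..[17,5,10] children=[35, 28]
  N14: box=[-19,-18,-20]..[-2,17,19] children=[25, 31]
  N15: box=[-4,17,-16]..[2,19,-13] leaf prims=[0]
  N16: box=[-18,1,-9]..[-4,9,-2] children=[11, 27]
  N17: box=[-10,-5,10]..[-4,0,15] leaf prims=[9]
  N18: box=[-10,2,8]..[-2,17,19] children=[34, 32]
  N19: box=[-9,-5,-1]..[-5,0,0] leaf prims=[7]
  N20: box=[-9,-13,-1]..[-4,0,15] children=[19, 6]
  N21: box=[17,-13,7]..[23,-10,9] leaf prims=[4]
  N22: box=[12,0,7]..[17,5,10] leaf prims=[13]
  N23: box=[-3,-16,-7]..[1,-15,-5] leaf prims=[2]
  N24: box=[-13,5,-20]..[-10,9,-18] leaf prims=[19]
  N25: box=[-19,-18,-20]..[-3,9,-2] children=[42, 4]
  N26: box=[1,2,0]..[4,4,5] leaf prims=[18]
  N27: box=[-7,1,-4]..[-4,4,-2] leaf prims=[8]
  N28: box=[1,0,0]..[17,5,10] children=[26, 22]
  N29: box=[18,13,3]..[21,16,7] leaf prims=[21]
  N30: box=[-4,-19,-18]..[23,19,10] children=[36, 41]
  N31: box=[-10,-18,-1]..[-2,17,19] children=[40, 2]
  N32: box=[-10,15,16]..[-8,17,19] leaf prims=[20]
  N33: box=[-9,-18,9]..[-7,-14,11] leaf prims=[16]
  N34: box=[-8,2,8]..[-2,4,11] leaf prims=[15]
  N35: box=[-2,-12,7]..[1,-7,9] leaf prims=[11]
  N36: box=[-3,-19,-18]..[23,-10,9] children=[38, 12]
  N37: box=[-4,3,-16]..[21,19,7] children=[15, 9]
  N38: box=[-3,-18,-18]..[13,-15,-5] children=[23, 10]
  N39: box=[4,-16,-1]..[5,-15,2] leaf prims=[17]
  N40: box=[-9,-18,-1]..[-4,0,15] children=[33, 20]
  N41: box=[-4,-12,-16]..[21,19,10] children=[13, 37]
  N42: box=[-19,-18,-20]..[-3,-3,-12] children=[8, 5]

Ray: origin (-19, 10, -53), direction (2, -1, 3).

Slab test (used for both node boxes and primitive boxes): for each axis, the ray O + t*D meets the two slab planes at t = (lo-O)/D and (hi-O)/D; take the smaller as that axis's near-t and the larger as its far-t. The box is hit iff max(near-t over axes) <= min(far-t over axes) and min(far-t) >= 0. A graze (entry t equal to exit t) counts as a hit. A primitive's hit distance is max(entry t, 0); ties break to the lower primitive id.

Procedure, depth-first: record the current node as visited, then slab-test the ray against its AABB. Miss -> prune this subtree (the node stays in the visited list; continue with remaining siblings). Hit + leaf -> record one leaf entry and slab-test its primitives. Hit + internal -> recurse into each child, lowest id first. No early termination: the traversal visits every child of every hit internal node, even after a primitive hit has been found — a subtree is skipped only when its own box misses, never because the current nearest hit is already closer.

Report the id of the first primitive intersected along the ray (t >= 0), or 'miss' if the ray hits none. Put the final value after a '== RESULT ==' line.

Traverse from the root:
N0 x:[0,21] y:[-9,29] z:[11,24] -> hit [11,21], descend [14, 30]
  N14 x:[0,17/2] y:[-7,28] z:[11,24] -> miss, prune
  N30 x:[15/2,21] y:[-9,29] z:[35/3,21] -> hit [35/3,21], descend [36, 41]
    N36 x:[8,21] y:[20,29] z:[35/3,62/3] -> hit [20,62/3], descend [12, 38]
      N12 x:[11,21] y:[20,29] z:[46/3,62/3] -> hit [20,62/3], descend [1, 3]
        N1 x:[11,23/2] y:[23,29] z:[46/3,16] -> miss, prune
        N3 x:[23/2,21] y:[20,26] z:[52/3,62/3] -> hit [20,62/3], descend [21, 39]
          N21 x:[18,21] y:[20,23] z:[20,62/3] -> hit [20,62/3] leaf, test {P4@t=20}
          N39 x:[23/2,12] y:[25,26] z:[52/3,55/3] -> miss, prune
      N38 x:[8,16] y:[25,28] z:[35/3,16] -> miss, prune
    N41 x:[15/2,20] y:[-9,22] z:[37/3,21] -> hit [37/3,20], descend [13, 37]
      N13 x:[17/2,18] y:[5,22] z:[53/3,21] -> hit [53/3,18], descend [28, 35]
        N28 x:[10,18] y:[5,10] z:[53/3,21] -> miss, prune
        N35 x:[17/2,10] y:[17,22] z:[20,62/3] -> miss, prune
      N37 x:[15/2,20] y:[-9,7] z:[37/3,20] -> miss, prune

Summary -> nodes [0, 14, 30, 36, 12, 1, 3, 21, 39, 38, 41, 13, 28, 35, 37]; box-tests=15; leaf-entries=1; first=P4

== RESULT ==
4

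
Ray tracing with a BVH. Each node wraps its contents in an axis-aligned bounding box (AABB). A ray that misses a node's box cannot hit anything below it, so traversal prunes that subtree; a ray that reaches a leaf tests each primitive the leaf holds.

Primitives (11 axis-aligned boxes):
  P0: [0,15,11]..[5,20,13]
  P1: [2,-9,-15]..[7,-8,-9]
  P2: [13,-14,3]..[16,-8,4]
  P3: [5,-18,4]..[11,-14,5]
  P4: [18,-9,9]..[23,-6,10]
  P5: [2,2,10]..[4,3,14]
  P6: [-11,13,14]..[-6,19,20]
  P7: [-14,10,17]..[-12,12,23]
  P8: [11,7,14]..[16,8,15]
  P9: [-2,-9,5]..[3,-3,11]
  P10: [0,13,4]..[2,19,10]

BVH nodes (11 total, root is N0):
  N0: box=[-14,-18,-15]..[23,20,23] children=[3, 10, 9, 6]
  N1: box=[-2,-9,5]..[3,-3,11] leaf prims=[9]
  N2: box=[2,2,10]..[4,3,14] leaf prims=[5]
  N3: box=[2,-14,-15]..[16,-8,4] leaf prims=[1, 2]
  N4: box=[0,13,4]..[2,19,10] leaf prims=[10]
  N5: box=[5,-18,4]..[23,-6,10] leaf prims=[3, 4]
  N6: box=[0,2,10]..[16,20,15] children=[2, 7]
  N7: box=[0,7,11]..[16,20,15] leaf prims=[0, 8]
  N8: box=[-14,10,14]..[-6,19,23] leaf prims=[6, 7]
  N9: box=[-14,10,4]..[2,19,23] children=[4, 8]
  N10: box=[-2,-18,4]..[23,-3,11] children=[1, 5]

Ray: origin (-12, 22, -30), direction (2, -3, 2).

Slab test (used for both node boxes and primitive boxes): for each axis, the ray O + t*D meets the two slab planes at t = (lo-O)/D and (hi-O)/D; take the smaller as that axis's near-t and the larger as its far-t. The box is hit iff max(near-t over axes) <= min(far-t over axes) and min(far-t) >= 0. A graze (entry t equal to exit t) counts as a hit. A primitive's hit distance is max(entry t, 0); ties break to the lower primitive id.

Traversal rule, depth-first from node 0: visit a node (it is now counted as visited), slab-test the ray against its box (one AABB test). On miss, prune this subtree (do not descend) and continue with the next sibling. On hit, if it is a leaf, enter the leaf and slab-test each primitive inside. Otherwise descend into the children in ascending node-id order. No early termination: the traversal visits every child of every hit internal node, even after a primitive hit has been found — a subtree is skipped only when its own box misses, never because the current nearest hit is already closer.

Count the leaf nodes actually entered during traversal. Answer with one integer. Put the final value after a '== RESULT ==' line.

Walk:
N0 x:[-1,35/2] y:[2/3,40/3] z:[15/2,53/2] -> hit [15/2,40/3], descend [3, 6, 9, 10]
  N3 x:[7,14] y:[10,12] z:[15/2,17] -> hit [10,12] leaf, test {P1(miss), P2(miss)}
  N6 x:[6,14] y:[2/3,20/3] z:[20,45/2] -> miss, prune
  N9 x:[-1,7] y:[1,4] z:[17,53/2] -> miss, prune
  N10 x:[5,35/2] y:[25/3,40/3] z:[17,41/2] -> miss, prune

5 AABB tests over nodes [0, 3, 6, 9, 10]; 1 leaf entered; closest miss.

== RESULT ==
1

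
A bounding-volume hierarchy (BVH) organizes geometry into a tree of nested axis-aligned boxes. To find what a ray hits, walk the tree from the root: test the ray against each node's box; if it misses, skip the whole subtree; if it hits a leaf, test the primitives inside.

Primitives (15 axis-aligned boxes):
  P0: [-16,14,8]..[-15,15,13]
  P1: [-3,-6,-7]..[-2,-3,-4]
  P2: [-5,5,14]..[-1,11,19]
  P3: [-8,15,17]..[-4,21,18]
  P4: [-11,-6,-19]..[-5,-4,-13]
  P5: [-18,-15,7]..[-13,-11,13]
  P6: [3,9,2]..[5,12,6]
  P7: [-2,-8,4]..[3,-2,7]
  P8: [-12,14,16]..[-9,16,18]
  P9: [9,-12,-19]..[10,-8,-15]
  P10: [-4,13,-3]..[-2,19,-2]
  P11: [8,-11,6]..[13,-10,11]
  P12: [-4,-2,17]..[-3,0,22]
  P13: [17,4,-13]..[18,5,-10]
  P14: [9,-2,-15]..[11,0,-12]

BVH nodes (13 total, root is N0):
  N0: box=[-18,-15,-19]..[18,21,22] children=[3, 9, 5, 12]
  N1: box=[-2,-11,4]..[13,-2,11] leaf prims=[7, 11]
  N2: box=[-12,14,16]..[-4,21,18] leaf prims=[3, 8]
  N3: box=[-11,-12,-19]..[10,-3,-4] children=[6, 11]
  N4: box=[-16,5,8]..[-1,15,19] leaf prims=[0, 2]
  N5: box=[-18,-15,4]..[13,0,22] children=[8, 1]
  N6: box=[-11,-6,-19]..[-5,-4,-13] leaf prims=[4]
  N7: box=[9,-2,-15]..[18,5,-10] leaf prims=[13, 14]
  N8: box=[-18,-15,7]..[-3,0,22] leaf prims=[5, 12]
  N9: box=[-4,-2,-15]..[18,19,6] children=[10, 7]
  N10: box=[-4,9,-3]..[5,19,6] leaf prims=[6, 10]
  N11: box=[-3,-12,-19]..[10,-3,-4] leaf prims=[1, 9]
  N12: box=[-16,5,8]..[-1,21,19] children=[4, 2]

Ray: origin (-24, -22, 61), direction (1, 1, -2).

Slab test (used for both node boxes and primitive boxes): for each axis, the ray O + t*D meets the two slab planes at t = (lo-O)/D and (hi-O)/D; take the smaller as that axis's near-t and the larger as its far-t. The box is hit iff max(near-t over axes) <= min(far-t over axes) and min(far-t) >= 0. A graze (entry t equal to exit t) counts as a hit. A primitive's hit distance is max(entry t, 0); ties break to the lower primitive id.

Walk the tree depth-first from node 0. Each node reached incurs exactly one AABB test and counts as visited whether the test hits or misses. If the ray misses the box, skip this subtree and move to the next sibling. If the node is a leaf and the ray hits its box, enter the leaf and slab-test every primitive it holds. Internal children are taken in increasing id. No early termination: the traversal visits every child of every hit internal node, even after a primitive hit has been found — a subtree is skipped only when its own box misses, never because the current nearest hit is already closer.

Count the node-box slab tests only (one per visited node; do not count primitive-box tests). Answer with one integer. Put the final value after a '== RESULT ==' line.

Traverse from the root:
N0 x:[6,42] y:[7,43] z:[39/2,40] -> hit [39/2,40], descend [3, 5, 9, 12]
  N3 x:[13,34] y:[10,19] z:[65/2,40] -> miss, prune
  N5 x:[6,37] y:[7,22] z:[39/2,57/2] -> hit [39/2,22], descend [1, 8]
    N1 x:[22,37] y:[11,20] z:[25,57/2] -> miss, prune
    N8 x:[6,21] y:[7,22] z:[39/2,27] -> hit [39/2,21] leaf, test {P5(miss), P12@t=20}
  N9 x:[20,42] y:[20,41] z:[55/2,38] -> hit [55/2,38], descend [7, 10]
    N7 x:[33,42] y:[20,27] z:[71/2,38] -> miss, prune
    N10 x:[20,29] y:[31,41] z:[55/2,32] -> miss, prune
  N12 x:[8,23] y:[27,43] z:[21,53/2] -> miss, prune

order=[0, 3, 5, 1, 8, 9, 7, 10, 12]  |boxes|=9  |leaves|=1  hit=P12

== RESULT ==
9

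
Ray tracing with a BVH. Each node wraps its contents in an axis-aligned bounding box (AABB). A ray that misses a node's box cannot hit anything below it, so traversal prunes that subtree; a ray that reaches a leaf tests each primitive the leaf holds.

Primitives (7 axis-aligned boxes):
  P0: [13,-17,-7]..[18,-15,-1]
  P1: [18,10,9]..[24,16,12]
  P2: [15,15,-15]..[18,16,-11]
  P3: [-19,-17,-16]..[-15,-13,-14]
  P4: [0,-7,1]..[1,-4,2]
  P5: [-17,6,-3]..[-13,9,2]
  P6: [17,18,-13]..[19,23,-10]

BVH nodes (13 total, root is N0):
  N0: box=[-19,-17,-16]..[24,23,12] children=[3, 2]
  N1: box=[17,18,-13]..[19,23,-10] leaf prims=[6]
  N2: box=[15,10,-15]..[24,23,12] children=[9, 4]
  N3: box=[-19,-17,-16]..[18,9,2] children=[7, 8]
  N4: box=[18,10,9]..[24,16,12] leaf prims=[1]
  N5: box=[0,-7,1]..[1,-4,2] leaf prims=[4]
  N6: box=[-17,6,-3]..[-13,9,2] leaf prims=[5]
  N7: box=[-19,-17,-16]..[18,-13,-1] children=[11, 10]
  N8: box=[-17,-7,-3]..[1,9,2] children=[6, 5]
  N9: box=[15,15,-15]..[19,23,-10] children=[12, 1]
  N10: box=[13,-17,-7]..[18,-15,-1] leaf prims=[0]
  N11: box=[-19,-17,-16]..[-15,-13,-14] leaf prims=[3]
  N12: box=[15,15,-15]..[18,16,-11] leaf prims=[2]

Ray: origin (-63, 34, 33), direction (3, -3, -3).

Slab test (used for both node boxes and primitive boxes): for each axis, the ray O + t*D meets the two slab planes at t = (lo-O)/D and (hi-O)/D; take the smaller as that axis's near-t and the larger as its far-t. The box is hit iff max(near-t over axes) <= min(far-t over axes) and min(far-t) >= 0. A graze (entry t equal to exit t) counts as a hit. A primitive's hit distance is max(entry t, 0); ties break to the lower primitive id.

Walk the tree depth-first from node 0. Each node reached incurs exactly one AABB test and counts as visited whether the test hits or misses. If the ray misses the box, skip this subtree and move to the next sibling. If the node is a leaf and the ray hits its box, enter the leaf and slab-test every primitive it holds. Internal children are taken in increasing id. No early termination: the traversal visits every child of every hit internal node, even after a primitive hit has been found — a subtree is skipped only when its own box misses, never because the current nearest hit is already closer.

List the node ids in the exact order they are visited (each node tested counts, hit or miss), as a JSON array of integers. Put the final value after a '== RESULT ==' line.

Trace the traversal:
N0 x:[44/3,29] y:[11/3,17] z:[7,49/3] -> hit [44/3,49/3], descend [2, 3]
  N2 x:[26,29] y:[11/3,8] z:[7,16] -> miss, prune
  N3 x:[44/3,27] y:[25/3,17] z:[31/3,49/3] -> hit [44/3,49/3], descend [7, 8]
    N7 x:[44/3,27] y:[47/3,17] z:[34/3,49/3] -> hit [47/3,49/3], descend [10, 11]
      N10 x:[76/3,27] y:[49/3,17] z:[34/3,40/3] -> miss, prune
      N11 x:[44/3,16] y:[47/3,17] z:[47/3,49/3] -> hit [47/3,16] leaf, test {P3@t=47/3}
    N8 x:[46/3,64/3] y:[25/3,41/3] z:[31/3,12] -> miss, prune

Summary -> nodes [0, 2, 3, 7, 10, 11, 8]; box-tests=7; leaf-entries=1; first=P3

== RESULT ==
[0, 2, 3, 7, 10, 11, 8]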